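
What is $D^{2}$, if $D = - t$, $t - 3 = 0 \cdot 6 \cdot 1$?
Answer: $9$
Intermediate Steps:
$t = 3$ ($t = 3 + 0 \cdot 6 \cdot 1 = 3 + 0 \cdot 1 = 3 + 0 = 3$)
$D = -3$ ($D = \left(-1\right) 3 = -3$)
$D^{2} = \left(-3\right)^{2} = 9$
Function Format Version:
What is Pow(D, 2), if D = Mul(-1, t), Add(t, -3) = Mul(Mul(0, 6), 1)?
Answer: 9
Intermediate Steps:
t = 3 (t = Add(3, Mul(Mul(0, 6), 1)) = Add(3, Mul(0, 1)) = Add(3, 0) = 3)
D = -3 (D = Mul(-1, 3) = -3)
Pow(D, 2) = Pow(-3, 2) = 9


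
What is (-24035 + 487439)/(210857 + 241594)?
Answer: 154468/150817 ≈ 1.0242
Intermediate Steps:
(-24035 + 487439)/(210857 + 241594) = 463404/452451 = 463404*(1/452451) = 154468/150817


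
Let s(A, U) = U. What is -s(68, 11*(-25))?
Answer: 275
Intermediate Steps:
-s(68, 11*(-25)) = -11*(-25) = -1*(-275) = 275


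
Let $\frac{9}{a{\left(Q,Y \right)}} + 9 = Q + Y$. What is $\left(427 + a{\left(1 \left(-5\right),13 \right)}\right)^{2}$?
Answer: $174724$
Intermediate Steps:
$a{\left(Q,Y \right)} = \frac{9}{-9 + Q + Y}$ ($a{\left(Q,Y \right)} = \frac{9}{-9 + \left(Q + Y\right)} = \frac{9}{-9 + Q + Y}$)
$\left(427 + a{\left(1 \left(-5\right),13 \right)}\right)^{2} = \left(427 + \frac{9}{-9 + 1 \left(-5\right) + 13}\right)^{2} = \left(427 + \frac{9}{-9 - 5 + 13}\right)^{2} = \left(427 + \frac{9}{-1}\right)^{2} = \left(427 + 9 \left(-1\right)\right)^{2} = \left(427 - 9\right)^{2} = 418^{2} = 174724$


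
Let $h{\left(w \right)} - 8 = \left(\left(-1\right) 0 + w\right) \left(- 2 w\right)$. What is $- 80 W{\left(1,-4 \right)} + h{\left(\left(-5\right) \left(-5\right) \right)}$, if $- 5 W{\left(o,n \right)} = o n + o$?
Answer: $-1290$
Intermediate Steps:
$W{\left(o,n \right)} = - \frac{o}{5} - \frac{n o}{5}$ ($W{\left(o,n \right)} = - \frac{o n + o}{5} = - \frac{n o + o}{5} = - \frac{o + n o}{5} = - \frac{o}{5} - \frac{n o}{5}$)
$h{\left(w \right)} = 8 - 2 w^{2}$ ($h{\left(w \right)} = 8 + \left(\left(-1\right) 0 + w\right) \left(- 2 w\right) = 8 + \left(0 + w\right) \left(- 2 w\right) = 8 + w \left(- 2 w\right) = 8 - 2 w^{2}$)
$- 80 W{\left(1,-4 \right)} + h{\left(\left(-5\right) \left(-5\right) \right)} = - 80 \left(\left(- \frac{1}{5}\right) 1 \left(1 - 4\right)\right) + \left(8 - 2 \left(\left(-5\right) \left(-5\right)\right)^{2}\right) = - 80 \left(\left(- \frac{1}{5}\right) 1 \left(-3\right)\right) + \left(8 - 2 \cdot 25^{2}\right) = \left(-80\right) \frac{3}{5} + \left(8 - 1250\right) = -48 + \left(8 - 1250\right) = -48 - 1242 = -1290$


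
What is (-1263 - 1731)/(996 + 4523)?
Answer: -2994/5519 ≈ -0.54249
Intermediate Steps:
(-1263 - 1731)/(996 + 4523) = -2994/5519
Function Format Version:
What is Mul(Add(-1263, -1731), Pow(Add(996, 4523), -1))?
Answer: Rational(-2994, 5519) ≈ -0.54249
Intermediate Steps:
Mul(Add(-1263, -1731), Pow(Add(996, 4523), -1)) = Mul(-2994, Pow(5519, -1)) = Mul(-2994, Rational(1, 5519)) = Rational(-2994, 5519)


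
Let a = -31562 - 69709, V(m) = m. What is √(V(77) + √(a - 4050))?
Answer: √(77 + I*√105321) ≈ 14.327 + 11.326*I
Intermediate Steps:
a = -101271
√(V(77) + √(a - 4050)) = √(77 + √(-101271 - 4050)) = √(77 + √(-105321)) = √(77 + I*√105321)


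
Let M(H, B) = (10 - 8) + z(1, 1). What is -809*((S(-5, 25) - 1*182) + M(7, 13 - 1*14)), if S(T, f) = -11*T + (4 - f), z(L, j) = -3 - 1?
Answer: 121350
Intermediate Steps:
z(L, j) = -4
M(H, B) = -2 (M(H, B) = (10 - 8) - 4 = 2 - 4 = -2)
S(T, f) = 4 - f - 11*T
-809*((S(-5, 25) - 1*182) + M(7, 13 - 1*14)) = -809*(((4 - 1*25 - 11*(-5)) - 1*182) - 2) = -809*(((4 - 25 + 55) - 182) - 2) = -809*((34 - 182) - 2) = -809*(-148 - 2) = -809*(-150) = 121350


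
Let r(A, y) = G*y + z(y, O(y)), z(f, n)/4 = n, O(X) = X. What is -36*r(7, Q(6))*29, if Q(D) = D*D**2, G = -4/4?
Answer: -676512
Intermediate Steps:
z(f, n) = 4*n
G = -1 (G = -4*1/4 = -1)
Q(D) = D**3
r(A, y) = 3*y (r(A, y) = -y + 4*y = 3*y)
-36*r(7, Q(6))*29 = -108*6**3*29 = -108*216*29 = -36*648*29 = -23328*29 = -676512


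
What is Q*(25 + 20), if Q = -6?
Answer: -270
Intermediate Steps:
Q*(25 + 20) = -6*(25 + 20) = -6*45 = -270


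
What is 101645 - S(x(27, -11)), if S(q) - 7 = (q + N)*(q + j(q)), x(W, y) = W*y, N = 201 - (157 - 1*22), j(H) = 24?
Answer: 38575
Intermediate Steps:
N = 66 (N = 201 - (157 - 22) = 201 - 1*135 = 201 - 135 = 66)
S(q) = 7 + (24 + q)*(66 + q) (S(q) = 7 + (q + 66)*(q + 24) = 7 + (66 + q)*(24 + q) = 7 + (24 + q)*(66 + q))
101645 - S(x(27, -11)) = 101645 - (1591 + (27*(-11))² + 90*(27*(-11))) = 101645 - (1591 + (-297)² + 90*(-297)) = 101645 - (1591 + 88209 - 26730) = 101645 - 1*63070 = 101645 - 63070 = 38575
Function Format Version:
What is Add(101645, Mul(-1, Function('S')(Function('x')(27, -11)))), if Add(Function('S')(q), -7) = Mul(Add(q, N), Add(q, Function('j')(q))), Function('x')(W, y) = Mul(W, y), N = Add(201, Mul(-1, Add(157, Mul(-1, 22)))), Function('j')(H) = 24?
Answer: 38575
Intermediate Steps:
N = 66 (N = Add(201, Mul(-1, Add(157, -22))) = Add(201, Mul(-1, 135)) = Add(201, -135) = 66)
Function('S')(q) = Add(7, Mul(Add(24, q), Add(66, q))) (Function('S')(q) = Add(7, Mul(Add(q, 66), Add(q, 24))) = Add(7, Mul(Add(66, q), Add(24, q))) = Add(7, Mul(Add(24, q), Add(66, q))))
Add(101645, Mul(-1, Function('S')(Function('x')(27, -11)))) = Add(101645, Mul(-1, Add(1591, Pow(Mul(27, -11), 2), Mul(90, Mul(27, -11))))) = Add(101645, Mul(-1, Add(1591, Pow(-297, 2), Mul(90, -297)))) = Add(101645, Mul(-1, Add(1591, 88209, -26730))) = Add(101645, Mul(-1, 63070)) = Add(101645, -63070) = 38575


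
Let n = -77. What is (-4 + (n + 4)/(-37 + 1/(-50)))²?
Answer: 14092516/3426201 ≈ 4.1132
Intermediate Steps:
(-4 + (n + 4)/(-37 + 1/(-50)))² = (-4 + (-77 + 4)/(-37 + 1/(-50)))² = (-4 - 73/(-37 - 1/50))² = (-4 - 73/(-1851/50))² = (-4 - 73*(-50/1851))² = (-4 + 3650/1851)² = (-3754/1851)² = 14092516/3426201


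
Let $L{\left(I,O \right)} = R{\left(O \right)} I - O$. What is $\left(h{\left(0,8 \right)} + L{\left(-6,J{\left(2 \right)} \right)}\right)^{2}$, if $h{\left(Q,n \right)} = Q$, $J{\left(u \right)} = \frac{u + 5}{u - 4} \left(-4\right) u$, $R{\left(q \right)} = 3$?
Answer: $2116$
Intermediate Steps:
$J{\left(u \right)} = - \frac{4 u \left(5 + u\right)}{-4 + u}$ ($J{\left(u \right)} = \frac{5 + u}{-4 + u} \left(-4\right) u = - \frac{4 \left(5 + u\right)}{-4 + u} u = - \frac{4 u \left(5 + u\right)}{-4 + u}$)
$L{\left(I,O \right)} = - O + 3 I$ ($L{\left(I,O \right)} = 3 I - O = - O + 3 I$)
$\left(h{\left(0,8 \right)} + L{\left(-6,J{\left(2 \right)} \right)}\right)^{2} = \left(0 + \left(- \frac{\left(-4\right) 2 \left(5 + 2\right)}{-4 + 2} + 3 \left(-6\right)\right)\right)^{2} = \left(0 - \left(18 - 8 \frac{1}{-2} \cdot 7\right)\right)^{2} = \left(0 - \left(18 - 8 \left(- \frac{1}{2}\right) 7\right)\right)^{2} = \left(0 - 46\right)^{2} = \left(-46\right)^{2} = 2116$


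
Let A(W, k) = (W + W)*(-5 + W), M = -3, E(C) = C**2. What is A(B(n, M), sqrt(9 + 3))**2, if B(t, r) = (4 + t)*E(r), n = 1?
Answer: 12960000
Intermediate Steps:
B(t, r) = r**2*(4 + t) (B(t, r) = (4 + t)*r**2 = r**2*(4 + t))
A(W, k) = 2*W*(-5 + W) (A(W, k) = (2*W)*(-5 + W) = 2*W*(-5 + W))
A(B(n, M), sqrt(9 + 3))**2 = (2*((-3)**2*(4 + 1))*(-5 + (-3)**2*(4 + 1)))**2 = (2*(9*5)*(-5 + 9*5))**2 = (2*45*(-5 + 45))**2 = (2*45*40)**2 = 3600**2 = 12960000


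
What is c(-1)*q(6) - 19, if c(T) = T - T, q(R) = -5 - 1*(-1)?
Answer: -19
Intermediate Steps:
q(R) = -4 (q(R) = -5 + 1 = -4)
c(T) = 0
c(-1)*q(6) - 19 = 0*(-4) - 19 = 0 - 19 = -19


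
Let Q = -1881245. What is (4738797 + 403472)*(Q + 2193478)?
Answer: 1605586076677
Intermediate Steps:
(4738797 + 403472)*(Q + 2193478) = (4738797 + 403472)*(-1881245 + 2193478) = 5142269*312233 = 1605586076677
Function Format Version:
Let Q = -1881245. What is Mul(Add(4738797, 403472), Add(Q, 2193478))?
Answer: 1605586076677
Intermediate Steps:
Mul(Add(4738797, 403472), Add(Q, 2193478)) = Mul(Add(4738797, 403472), Add(-1881245, 2193478)) = Mul(5142269, 312233) = 1605586076677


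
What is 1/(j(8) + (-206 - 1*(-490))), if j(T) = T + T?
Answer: 1/300 ≈ 0.0033333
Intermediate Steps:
j(T) = 2*T
1/(j(8) + (-206 - 1*(-490))) = 1/(2*8 + (-206 - 1*(-490))) = 1/(16 + (-206 + 490)) = 1/(16 + 284) = 1/300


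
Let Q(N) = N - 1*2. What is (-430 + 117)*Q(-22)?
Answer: 7512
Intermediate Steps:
Q(N) = -2 + N (Q(N) = N - 2 = -2 + N)
(-430 + 117)*Q(-22) = (-430 + 117)*(-2 - 22) = -313*(-24) = 7512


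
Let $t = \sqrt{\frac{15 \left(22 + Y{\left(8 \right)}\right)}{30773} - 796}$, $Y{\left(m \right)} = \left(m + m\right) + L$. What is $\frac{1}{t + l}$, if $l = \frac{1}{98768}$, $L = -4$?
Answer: $\frac{3039387664}{238949640565110325} - \frac{9755117824 i \sqrt{753778418854}}{238949640565110325} \approx 1.272 \cdot 10^{-8} - 0.035444 i$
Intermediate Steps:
$Y{\left(m \right)} = -4 + 2 m$ ($Y{\left(m \right)} = \left(m + m\right) - 4 = 2 m - 4 = -4 + 2 m$)
$l = \frac{1}{98768} \approx 1.0125 \cdot 10^{-5}$
$t = \frac{i \sqrt{753778418854}}{30773}$ ($t = \sqrt{\frac{15 \left(22 + \left(-4 + 2 \cdot 8\right)\right)}{30773} - 796} = \sqrt{15 \left(22 + \left(-4 + 16\right)\right) \frac{1}{30773} - 796} = \sqrt{15 \left(22 + 12\right) \frac{1}{30773} - 796} = \sqrt{15 \cdot 34 \cdot \frac{1}{30773} - 796} = \sqrt{510 \cdot \frac{1}{30773} - 796} = \sqrt{\frac{510}{30773} - 796} = \sqrt{- \frac{24494798}{30773}} = \frac{i \sqrt{753778418854}}{30773} \approx 28.213 i$)
$\frac{1}{t + l} = \frac{1}{\frac{i \sqrt{753778418854}}{30773} + \frac{1}{98768}} = \frac{1}{\frac{1}{98768} + \frac{i \sqrt{753778418854}}{30773}}$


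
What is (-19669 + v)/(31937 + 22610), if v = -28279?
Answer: -47948/54547 ≈ -0.87902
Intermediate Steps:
(-19669 + v)/(31937 + 22610) = (-19669 - 28279)/(31937 + 22610) = -47948/54547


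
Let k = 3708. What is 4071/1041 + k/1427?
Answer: 3223115/495169 ≈ 6.5091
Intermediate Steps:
4071/1041 + k/1427 = 4071/1041 + 3708/1427 = 4071*(1/1041) + 3708*(1/1427) = 1357/347 + 3708/1427 = 3223115/495169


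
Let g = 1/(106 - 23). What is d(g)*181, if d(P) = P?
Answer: 181/83 ≈ 2.1807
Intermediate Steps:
g = 1/83 ≈ 0.012048
d(g)*181 = (1/83)*181 = 181/83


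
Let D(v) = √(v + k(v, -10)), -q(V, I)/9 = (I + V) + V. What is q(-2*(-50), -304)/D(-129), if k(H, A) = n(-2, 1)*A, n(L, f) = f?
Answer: -936*I*√139/139 ≈ -79.391*I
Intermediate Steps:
q(V, I) = -18*V - 9*I (q(V, I) = -9*((I + V) + V) = -9*(I + 2*V) = -18*V - 9*I)
k(H, A) = A (k(H, A) = 1*A = A)
D(v) = √(-10 + v) (D(v) = √(v - 10) = √(-10 + v))
q(-2*(-50), -304)/D(-129) = (-(-36)*(-50) - 9*(-304))/(√(-10 - 129)) = (-18*100 + 2736)/(√(-139)) = (-1800 + 2736)/((I*√139)) = 936*(-I*√139/139) = -936*I*√139/139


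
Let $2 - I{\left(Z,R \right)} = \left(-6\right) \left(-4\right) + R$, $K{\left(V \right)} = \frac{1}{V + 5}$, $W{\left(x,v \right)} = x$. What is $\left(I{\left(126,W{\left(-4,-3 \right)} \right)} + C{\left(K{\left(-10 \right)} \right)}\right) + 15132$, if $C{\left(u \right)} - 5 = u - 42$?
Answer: $\frac{75384}{5} \approx 15077.0$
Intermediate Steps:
$K{\left(V \right)} = \frac{1}{5 + V}$
$C{\left(u \right)} = -37 + u$ ($C{\left(u \right)} = 5 + \left(u - 42\right) = 5 + \left(-42 + u\right) = -37 + u$)
$I{\left(Z,R \right)} = -22 - R$ ($I{\left(Z,R \right)} = 2 - \left(\left(-6\right) \left(-4\right) + R\right) = 2 - \left(24 + R\right) = -22 - R$)
$\left(I{\left(126,W{\left(-4,-3 \right)} \right)} + C{\left(K{\left(-10 \right)} \right)}\right) + 15132 = \left(\left(-22 - -4\right) - \left(37 - \frac{1}{5 - 10}\right)\right) + 15132 = \left(\left(-22 + 4\right) - \left(37 - \frac{1}{-5}\right)\right) + 15132 = \left(-18 - \frac{186}{5}\right) + 15132 = - \frac{276}{5} + 15132 = \frac{75384}{5}$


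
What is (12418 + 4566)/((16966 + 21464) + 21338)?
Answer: 2123/7471 ≈ 0.28417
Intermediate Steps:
(12418 + 4566)/((16966 + 21464) + 21338) = 16984/(38430 + 21338) = 16984/59768 = 16984*(1/59768) = 2123/7471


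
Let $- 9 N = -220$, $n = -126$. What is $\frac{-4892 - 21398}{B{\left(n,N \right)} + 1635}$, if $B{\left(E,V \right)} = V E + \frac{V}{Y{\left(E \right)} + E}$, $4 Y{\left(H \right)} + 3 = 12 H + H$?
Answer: $\frac{9227790}{507211} \approx 18.193$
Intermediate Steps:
$Y{\left(H \right)} = - \frac{3}{4} + \frac{13 H}{4}$ ($Y{\left(H \right)} = - \frac{3}{4} + \frac{12 H + H}{4} = - \frac{3}{4} + \frac{13 H}{4}$)
$N = \frac{220}{9}$ ($N = \left(- \frac{1}{9}\right) \left(-220\right) = \frac{220}{9} \approx 24.444$)
$B{\left(E,V \right)} = E V + \frac{V}{- \frac{3}{4} + \frac{17 E}{4}}$ ($B{\left(E,V \right)} = V E + \frac{V}{\left(- \frac{3}{4} + \frac{13 E}{4}\right) + E} = E V + \frac{V}{- \frac{3}{4} + \frac{17 E}{4}}$)
$\frac{-4892 - 21398}{B{\left(n,N \right)} + 1635} = \frac{-4892 - 21398}{\frac{220 \left(4 - -378 + 17 \left(-126\right)^{2}\right)}{9 \left(-3 + 17 \left(-126\right)\right)} + 1635} = - \frac{26290}{\frac{220 \left(4 + 378 + 17 \cdot 15876\right)}{9 \left(-3 - 2142\right)} + 1635} = - \frac{26290}{\frac{220 \left(4 + 378 + 269892\right)}{9 \left(-2145\right)} + 1635} = - \frac{26290}{\frac{220}{9} \left(- \frac{1}{2145}\right) 270274 + 1635} = - \frac{26290}{- \frac{1081096}{351} + 1635} = - \frac{26290}{- \frac{507211}{351}} = \left(-26290\right) \left(- \frac{351}{507211}\right) = \frac{9227790}{507211}$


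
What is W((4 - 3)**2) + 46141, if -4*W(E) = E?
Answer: 184563/4 ≈ 46141.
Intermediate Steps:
W(E) = -E/4
W((4 - 3)**2) + 46141 = -(4 - 3)**2/4 + 46141 = -1/4*1**2 + 46141 = -1/4*1 + 46141 = -1/4 + 46141 = 184563/4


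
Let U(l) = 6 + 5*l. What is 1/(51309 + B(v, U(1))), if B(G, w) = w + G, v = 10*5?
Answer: 1/51370 ≈ 1.9467e-5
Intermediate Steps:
v = 50
B(G, w) = G + w
1/(51309 + B(v, U(1))) = 1/(51309 + (50 + (6 + 5*1))) = 1/(51309 + (50 + (6 + 5))) = 1/(51309 + (50 + 11)) = 1/(51309 + 61) = 1/51370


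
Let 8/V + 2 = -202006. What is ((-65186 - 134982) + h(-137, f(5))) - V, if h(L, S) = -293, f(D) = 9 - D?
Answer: -5061840710/25251 ≈ -2.0046e+5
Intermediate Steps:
V = -1/25251 (V = 8/(-2 - 202006) = 8/(-202008) = 8*(-1/202008) = -1/25251 ≈ -3.9602e-5)
((-65186 - 134982) + h(-137, f(5))) - V = ((-65186 - 134982) - 293) - 1*(-1/25251) = (-200168 - 293) + 1/25251 = -200461 + 1/25251 = -5061840710/25251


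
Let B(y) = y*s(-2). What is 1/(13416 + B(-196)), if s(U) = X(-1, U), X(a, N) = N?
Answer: 1/13808 ≈ 7.2422e-5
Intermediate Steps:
s(U) = U
B(y) = -2*y (B(y) = y*(-2) = -2*y)
1/(13416 + B(-196)) = 1/(13416 - 2*(-196)) = 1/(13416 + 392) = 1/13808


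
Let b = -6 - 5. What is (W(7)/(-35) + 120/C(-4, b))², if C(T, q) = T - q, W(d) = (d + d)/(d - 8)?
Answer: 376996/1225 ≈ 307.75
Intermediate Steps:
W(d) = 2*d/(-8 + d) (W(d) = (2*d)/(-8 + d) = 2*d/(-8 + d))
b = -11
(W(7)/(-35) + 120/C(-4, b))² = ((2*7/(-8 + 7))/(-35) + 120/(-4 - 1*(-11)))² = ((2*7/(-1))*(-1/35) + 120/(-4 + 11))² = ((2*7*(-1))*(-1/35) + 120/7)² = (-14*(-1/35) + 120*(⅐))² = (⅖ + 120/7)² = (614/35)² = 376996/1225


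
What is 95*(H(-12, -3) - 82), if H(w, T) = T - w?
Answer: -6935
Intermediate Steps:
95*(H(-12, -3) - 82) = 95*((-3 - 1*(-12)) - 82) = 95*((-3 + 12) - 82) = 95*(9 - 82) = 95*(-73) = -6935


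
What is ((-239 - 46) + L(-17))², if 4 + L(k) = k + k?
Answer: 104329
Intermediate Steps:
L(k) = -4 + 2*k (L(k) = -4 + (k + k) = -4 + 2*k)
((-239 - 46) + L(-17))² = ((-239 - 46) + (-4 + 2*(-17)))² = (-285 + (-4 - 34))² = (-285 - 38)² = (-323)² = 104329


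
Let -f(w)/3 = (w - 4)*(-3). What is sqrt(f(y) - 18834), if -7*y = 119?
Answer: I*sqrt(19023) ≈ 137.92*I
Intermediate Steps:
y = -17 (y = -1/7*119 = -17)
f(w) = -36 + 9*w (f(w) = -3*(w - 4)*(-3) = -3*(-4 + w)*(-3) = -3*(12 - 3*w) = -36 + 9*w)
sqrt(f(y) - 18834) = sqrt((-36 + 9*(-17)) - 18834) = sqrt((-36 - 153) - 18834) = sqrt(-189 - 18834) = sqrt(-19023) = I*sqrt(19023)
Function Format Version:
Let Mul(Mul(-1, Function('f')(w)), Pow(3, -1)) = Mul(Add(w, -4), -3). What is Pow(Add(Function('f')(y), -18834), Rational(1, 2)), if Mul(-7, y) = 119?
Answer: Mul(I, Pow(19023, Rational(1, 2))) ≈ Mul(137.92, I)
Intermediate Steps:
y = -17 (y = Mul(Rational(-1, 7), 119) = -17)
Function('f')(w) = Add(-36, Mul(9, w)) (Function('f')(w) = Mul(-3, Mul(Add(w, -4), -3)) = Mul(-3, Mul(Add(-4, w), -3)) = Mul(-3, Add(12, Mul(-3, w))) = Add(-36, Mul(9, w)))
Pow(Add(Function('f')(y), -18834), Rational(1, 2)) = Pow(Add(Add(-36, Mul(9, -17)), -18834), Rational(1, 2)) = Pow(Add(Add(-36, -153), -18834), Rational(1, 2)) = Pow(Add(-189, -18834), Rational(1, 2)) = Pow(-19023, Rational(1, 2)) = Mul(I, Pow(19023, Rational(1, 2)))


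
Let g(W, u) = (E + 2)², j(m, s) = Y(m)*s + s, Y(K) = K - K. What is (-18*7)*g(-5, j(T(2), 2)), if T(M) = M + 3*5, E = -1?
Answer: -126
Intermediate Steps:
T(M) = 15 + M (T(M) = M + 15 = 15 + M)
Y(K) = 0
j(m, s) = s (j(m, s) = 0*s + s = 0 + s = s)
g(W, u) = 1 (g(W, u) = (-1 + 2)² = 1² = 1)
(-18*7)*g(-5, j(T(2), 2)) = -18*7*1 = -126*1 = -126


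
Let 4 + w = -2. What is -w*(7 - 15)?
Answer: -48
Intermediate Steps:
w = -6 (w = -4 - 2 = -6)
-w*(7 - 15) = -(-6)*(7 - 15) = -(-6)*(-8) = -1*48 = -48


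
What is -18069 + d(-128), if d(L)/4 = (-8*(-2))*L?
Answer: -26261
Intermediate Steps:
d(L) = 64*L (d(L) = 4*((-8*(-2))*L) = 4*(16*L) = 64*L)
-18069 + d(-128) = -18069 + 64*(-128) = -18069 - 8192 = -26261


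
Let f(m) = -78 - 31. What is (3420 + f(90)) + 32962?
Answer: 36273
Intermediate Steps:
f(m) = -109
(3420 + f(90)) + 32962 = (3420 - 109) + 32962 = 3311 + 32962 = 36273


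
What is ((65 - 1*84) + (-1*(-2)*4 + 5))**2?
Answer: 36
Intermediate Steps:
((65 - 1*84) + (-1*(-2)*4 + 5))**2 = ((65 - 84) + (2*4 + 5))**2 = (-19 + (8 + 5))**2 = (-19 + 13)**2 = (-6)**2 = 36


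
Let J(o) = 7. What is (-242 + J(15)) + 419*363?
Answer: 151862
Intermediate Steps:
(-242 + J(15)) + 419*363 = (-242 + 7) + 419*363 = -235 + 152097 = 151862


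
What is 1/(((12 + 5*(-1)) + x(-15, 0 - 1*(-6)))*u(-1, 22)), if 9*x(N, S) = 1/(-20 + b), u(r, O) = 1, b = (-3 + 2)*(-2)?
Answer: 162/1133 ≈ 0.14298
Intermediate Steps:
b = 2 (b = -1*(-2) = 2)
x(N, S) = -1/162 (x(N, S) = 1/(9*(-20 + 2)) = (⅑)/(-18) = (⅑)*(-1/18) = -1/162)
1/(((12 + 5*(-1)) + x(-15, 0 - 1*(-6)))*u(-1, 22)) = 1/(((12 + 5*(-1)) - 1/162)*1) = 1/(((12 - 5) - 1/162)*1) = 1/((7 - 1/162)*1) = 1/((1133/162)*1) = 1/(1133/162) = 162/1133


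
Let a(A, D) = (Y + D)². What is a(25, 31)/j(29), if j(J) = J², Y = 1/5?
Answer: 24336/21025 ≈ 1.1575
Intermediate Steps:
Y = ⅕ ≈ 0.20000
a(A, D) = (⅕ + D)²
a(25, 31)/j(29) = ((1 + 5*31)²/25)/(29²) = ((1 + 155)²/25)/841 = ((1/25)*156²)*(1/841) = ((1/25)*24336)*(1/841) = (24336/25)*(1/841) = 24336/21025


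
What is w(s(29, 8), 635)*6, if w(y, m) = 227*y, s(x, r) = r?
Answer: 10896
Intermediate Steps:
w(s(29, 8), 635)*6 = (227*8)*6 = 1816*6 = 10896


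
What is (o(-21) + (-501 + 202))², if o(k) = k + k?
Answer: 116281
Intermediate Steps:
o(k) = 2*k
(o(-21) + (-501 + 202))² = (2*(-21) + (-501 + 202))² = (-42 - 299)² = (-341)² = 116281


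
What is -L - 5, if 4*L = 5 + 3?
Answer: -7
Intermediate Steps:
L = 2 (L = (5 + 3)/4 = (¼)*8 = 2)
-L - 5 = -1*2 - 5 = -2 - 5 = -7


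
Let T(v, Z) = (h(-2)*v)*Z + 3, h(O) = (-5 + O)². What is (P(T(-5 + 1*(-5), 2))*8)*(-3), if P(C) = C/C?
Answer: -24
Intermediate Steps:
T(v, Z) = 3 + 49*Z*v (T(v, Z) = ((-5 - 2)²*v)*Z + 3 = ((-7)²*v)*Z + 3 = (49*v)*Z + 3 = 49*Z*v + 3 = 3 + 49*Z*v)
P(C) = 1
(P(T(-5 + 1*(-5), 2))*8)*(-3) = (1*8)*(-3) = 8*(-3) = -24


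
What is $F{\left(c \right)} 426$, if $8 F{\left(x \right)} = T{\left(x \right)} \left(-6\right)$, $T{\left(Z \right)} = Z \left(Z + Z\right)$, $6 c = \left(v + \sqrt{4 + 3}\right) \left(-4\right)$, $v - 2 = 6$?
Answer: $-20164 - 4544 \sqrt{7} \approx -32186.0$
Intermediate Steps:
$v = 8$ ($v = 2 + 6 = 8$)
$c = - \frac{16}{3} - \frac{2 \sqrt{7}}{3}$ ($c = \frac{\left(8 + \sqrt{4 + 3}\right) \left(-4\right)}{6} = \frac{\left(8 + \sqrt{7}\right) \left(-4\right)}{6} = \frac{-32 - 4 \sqrt{7}}{6} = - \frac{16}{3} - \frac{2 \sqrt{7}}{3} \approx -7.0972$)
$T{\left(Z \right)} = 2 Z^{2}$ ($T{\left(Z \right)} = Z 2 Z = 2 Z^{2}$)
$F{\left(x \right)} = - \frac{3 x^{2}}{2}$ ($F{\left(x \right)} = \frac{2 x^{2} \left(-6\right)}{8} = \frac{\left(-12\right) x^{2}}{8} = - \frac{3 x^{2}}{2}$)
$F{\left(c \right)} 426 = - \frac{3 \left(- \frac{16}{3} - \frac{2 \sqrt{7}}{3}\right)^{2}}{2} \cdot 426 = - 639 \left(- \frac{16}{3} - \frac{2 \sqrt{7}}{3}\right)^{2}$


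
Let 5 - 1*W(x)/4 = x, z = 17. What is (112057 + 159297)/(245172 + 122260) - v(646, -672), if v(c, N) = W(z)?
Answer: 8954045/183716 ≈ 48.739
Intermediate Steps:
W(x) = 20 - 4*x
v(c, N) = -48 (v(c, N) = 20 - 4*17 = 20 - 68 = -48)
(112057 + 159297)/(245172 + 122260) - v(646, -672) = (112057 + 159297)/(245172 + 122260) - 1*(-48) = 271354/367432 + 48 = 271354*(1/367432) + 48 = 135677/183716 + 48 = 8954045/183716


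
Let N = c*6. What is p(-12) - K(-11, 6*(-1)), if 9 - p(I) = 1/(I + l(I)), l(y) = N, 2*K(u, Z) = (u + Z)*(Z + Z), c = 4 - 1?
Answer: -559/6 ≈ -93.167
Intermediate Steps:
c = 3
N = 18 (N = 3*6 = 18)
K(u, Z) = Z*(Z + u) (K(u, Z) = ((u + Z)*(Z + Z))/2 = ((Z + u)*(2*Z))/2 = (2*Z*(Z + u))/2 = Z*(Z + u))
l(y) = 18
p(I) = 9 - 1/(18 + I) (p(I) = 9 - 1/(I + 18) = 9 - 1/(18 + I))
p(-12) - K(-11, 6*(-1)) = (161 + 9*(-12))/(18 - 12) - 6*(-1)*(6*(-1) - 11) = (161 - 108)/6 - (-6)*(-6 - 11) = (1/6)*53 - (-6)*(-17) = 53/6 - 1*102 = 53/6 - 102 = -559/6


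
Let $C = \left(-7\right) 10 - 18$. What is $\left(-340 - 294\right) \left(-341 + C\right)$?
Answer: $271986$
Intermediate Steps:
$C = -88$ ($C = -70 - 18 = -88$)
$\left(-340 - 294\right) \left(-341 + C\right) = \left(-340 - 294\right) \left(-341 - 88\right) = \left(-634\right) \left(-429\right) = 271986$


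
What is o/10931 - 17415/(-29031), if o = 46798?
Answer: 516318701/105779287 ≈ 4.8811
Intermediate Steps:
o/10931 - 17415/(-29031) = 46798/10931 - 17415/(-29031) = 46798*(1/10931) - 17415*(-1/29031) = 46798/10931 + 5805/9677 = 516318701/105779287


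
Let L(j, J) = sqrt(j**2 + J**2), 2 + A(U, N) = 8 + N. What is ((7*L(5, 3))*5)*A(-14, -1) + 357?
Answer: 357 + 175*sqrt(34) ≈ 1377.4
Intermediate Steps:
A(U, N) = 6 + N (A(U, N) = -2 + (8 + N) = 6 + N)
L(j, J) = sqrt(J**2 + j**2)
((7*L(5, 3))*5)*A(-14, -1) + 357 = ((7*sqrt(3**2 + 5**2))*5)*(6 - 1) + 357 = ((7*sqrt(9 + 25))*5)*5 + 357 = ((7*sqrt(34))*5)*5 + 357 = (35*sqrt(34))*5 + 357 = 175*sqrt(34) + 357 = 357 + 175*sqrt(34)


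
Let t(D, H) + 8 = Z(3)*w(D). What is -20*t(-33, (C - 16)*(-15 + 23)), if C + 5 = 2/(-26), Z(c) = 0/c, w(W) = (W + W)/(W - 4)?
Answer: 160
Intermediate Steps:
w(W) = 2*W/(-4 + W) (w(W) = (2*W)/(-4 + W) = 2*W/(-4 + W))
Z(c) = 0
C = -66/13 (C = -5 + 2/(-26) = -5 + 2*(-1/26) = -5 - 1/13 = -66/13 ≈ -5.0769)
t(D, H) = -8 (t(D, H) = -8 + 0*(2*D/(-4 + D)) = -8 + 0 = -8)
-20*t(-33, (C - 16)*(-15 + 23)) = -20*(-8) = 160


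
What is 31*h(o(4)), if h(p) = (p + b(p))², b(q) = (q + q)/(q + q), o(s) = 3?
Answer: 496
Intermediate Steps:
b(q) = 1 (b(q) = (2*q)/((2*q)) = (2*q)*(1/(2*q)) = 1)
h(p) = (1 + p)² (h(p) = (p + 1)² = (1 + p)²)
31*h(o(4)) = 31*(1 + 3)² = 31*4² = 31*16 = 496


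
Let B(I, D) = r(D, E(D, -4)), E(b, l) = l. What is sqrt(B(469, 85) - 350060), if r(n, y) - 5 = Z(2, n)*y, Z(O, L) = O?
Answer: I*sqrt(350063) ≈ 591.66*I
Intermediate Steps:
r(n, y) = 5 + 2*y
B(I, D) = -3 (B(I, D) = 5 + 2*(-4) = 5 - 8 = -3)
sqrt(B(469, 85) - 350060) = sqrt(-3 - 350060) = sqrt(-350063) = I*sqrt(350063)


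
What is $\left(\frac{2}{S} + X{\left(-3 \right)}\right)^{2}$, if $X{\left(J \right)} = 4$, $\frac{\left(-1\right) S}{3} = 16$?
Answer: $\frac{9025}{576} \approx 15.668$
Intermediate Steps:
$S = -48$ ($S = \left(-3\right) 16 = -48$)
$\left(\frac{2}{S} + X{\left(-3 \right)}\right)^{2} = \left(\frac{2}{-48} + 4\right)^{2} = \left(2 \left(- \frac{1}{48}\right) + 4\right)^{2} = \left(- \frac{1}{24} + 4\right)^{2} = \left(\frac{95}{24}\right)^{2} = \frac{9025}{576}$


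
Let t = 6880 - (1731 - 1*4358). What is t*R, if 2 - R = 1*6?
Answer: -38028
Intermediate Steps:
t = 9507 (t = 6880 - (1731 - 4358) = 6880 - 1*(-2627) = 6880 + 2627 = 9507)
R = -4 (R = 2 - 6 = -4)
t*R = 9507*(-4) = -38028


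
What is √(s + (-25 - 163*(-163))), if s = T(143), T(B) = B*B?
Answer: √46993 ≈ 216.78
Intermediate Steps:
T(B) = B²
s = 20449 (s = 143² = 20449)
√(s + (-25 - 163*(-163))) = √(20449 + (-25 - 163*(-163))) = √(20449 + (-25 + 26569)) = √(20449 + 26544) = √46993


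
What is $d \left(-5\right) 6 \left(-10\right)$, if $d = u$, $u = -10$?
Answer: $-3000$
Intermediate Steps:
$d = -10$
$d \left(-5\right) 6 \left(-10\right) = \left(-10\right) \left(-5\right) 6 \left(-10\right) = 50 \left(-60\right) = -3000$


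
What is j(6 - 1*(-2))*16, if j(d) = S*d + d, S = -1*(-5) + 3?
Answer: 1152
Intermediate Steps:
S = 8 (S = 5 + 3 = 8)
j(d) = 9*d (j(d) = 8*d + d = 9*d)
j(6 - 1*(-2))*16 = (9*(6 - 1*(-2)))*16 = (9*(6 + 2))*16 = (9*8)*16 = 72*16 = 1152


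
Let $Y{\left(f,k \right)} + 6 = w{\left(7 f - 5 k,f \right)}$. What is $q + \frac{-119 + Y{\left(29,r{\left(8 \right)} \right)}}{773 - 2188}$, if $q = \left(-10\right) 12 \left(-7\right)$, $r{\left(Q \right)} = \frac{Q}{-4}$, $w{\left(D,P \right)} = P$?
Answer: $\frac{1188696}{1415} \approx 840.07$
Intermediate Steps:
$r{\left(Q \right)} = - \frac{Q}{4}$ ($r{\left(Q \right)} = Q \left(- \frac{1}{4}\right) = - \frac{Q}{4}$)
$q = 840$ ($q = \left(-120\right) \left(-7\right) = 840$)
$Y{\left(f,k \right)} = -6 + f$
$q + \frac{-119 + Y{\left(29,r{\left(8 \right)} \right)}}{773 - 2188} = 840 + \frac{-119 + \left(-6 + 29\right)}{773 - 2188} = 840 + \frac{-119 + 23}{-1415} = 840 - - \frac{96}{1415} = 840 + \frac{96}{1415} = \frac{1188696}{1415}$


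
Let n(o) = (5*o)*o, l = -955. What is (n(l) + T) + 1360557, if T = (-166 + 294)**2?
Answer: 5937066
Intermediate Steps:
T = 16384 (T = 128**2 = 16384)
n(o) = 5*o**2
(n(l) + T) + 1360557 = (5*(-955)**2 + 16384) + 1360557 = (5*912025 + 16384) + 1360557 = (4560125 + 16384) + 1360557 = 4576509 + 1360557 = 5937066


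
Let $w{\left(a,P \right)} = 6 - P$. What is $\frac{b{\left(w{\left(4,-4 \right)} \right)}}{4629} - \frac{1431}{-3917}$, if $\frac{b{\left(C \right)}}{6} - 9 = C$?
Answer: $\frac{2356879}{6043931} \approx 0.38996$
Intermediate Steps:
$b{\left(C \right)} = 54 + 6 C$
$\frac{b{\left(w{\left(4,-4 \right)} \right)}}{4629} - \frac{1431}{-3917} = \frac{54 + 6 \left(6 - -4\right)}{4629} - \frac{1431}{-3917} = \left(54 + 6 \left(6 + 4\right)\right) \frac{1}{4629} - - \frac{1431}{3917} = \left(54 + 6 \cdot 10\right) \frac{1}{4629} + \frac{1431}{3917} = \left(54 + 60\right) \frac{1}{4629} + \frac{1431}{3917} = 114 \cdot \frac{1}{4629} + \frac{1431}{3917} = \frac{38}{1543} + \frac{1431}{3917} = \frac{2356879}{6043931}$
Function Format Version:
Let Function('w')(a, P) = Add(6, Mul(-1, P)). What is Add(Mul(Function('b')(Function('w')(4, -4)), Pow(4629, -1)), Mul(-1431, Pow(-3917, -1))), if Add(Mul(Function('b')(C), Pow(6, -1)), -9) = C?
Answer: Rational(2356879, 6043931) ≈ 0.38996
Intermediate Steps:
Function('b')(C) = Add(54, Mul(6, C))
Add(Mul(Function('b')(Function('w')(4, -4)), Pow(4629, -1)), Mul(-1431, Pow(-3917, -1))) = Add(Mul(Add(54, Mul(6, Add(6, Mul(-1, -4)))), Pow(4629, -1)), Mul(-1431, Pow(-3917, -1))) = Add(Mul(Add(54, Mul(6, Add(6, 4))), Rational(1, 4629)), Mul(-1431, Rational(-1, 3917))) = Add(Mul(Add(54, Mul(6, 10)), Rational(1, 4629)), Rational(1431, 3917)) = Add(Mul(Add(54, 60), Rational(1, 4629)), Rational(1431, 3917)) = Add(Mul(114, Rational(1, 4629)), Rational(1431, 3917)) = Add(Rational(38, 1543), Rational(1431, 3917)) = Rational(2356879, 6043931)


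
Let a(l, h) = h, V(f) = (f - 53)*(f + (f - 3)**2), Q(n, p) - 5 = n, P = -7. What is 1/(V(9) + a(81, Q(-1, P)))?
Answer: -1/1976 ≈ -0.00050607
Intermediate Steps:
Q(n, p) = 5 + n
V(f) = (-53 + f)*(f + (-3 + f)**2)
1/(V(9) + a(81, Q(-1, P))) = 1/((-477 + 9**3 - 58*9**2 + 274*9) + (5 - 1)) = 1/((-477 + 729 - 58*81 + 2466) + 4) = 1/((-477 + 729 - 4698 + 2466) + 4) = 1/(-1980 + 4) = 1/(-1976) = -1/1976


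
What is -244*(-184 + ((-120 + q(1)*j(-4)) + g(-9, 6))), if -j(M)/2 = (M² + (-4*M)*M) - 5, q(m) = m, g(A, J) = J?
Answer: 46848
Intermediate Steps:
j(M) = 10 + 6*M² (j(M) = -2*((M² + (-4*M)*M) - 5) = -2*((M² - 4*M²) - 5) = -2*(-3*M² - 5) = -2*(-5 - 3*M²) = 10 + 6*M²)
-244*(-184 + ((-120 + q(1)*j(-4)) + g(-9, 6))) = -244*(-184 + ((-120 + 1*(10 + 6*(-4)²)) + 6)) = -244*(-184 + ((-120 + 1*(10 + 6*16)) + 6)) = -244*(-184 + ((-120 + 1*(10 + 96)) + 6)) = -244*(-184 + ((-120 + 1*106) + 6)) = -244*(-184 + ((-120 + 106) + 6)) = -244*(-184 + (-14 + 6)) = -244*(-184 - 8) = -244*(-192) = 46848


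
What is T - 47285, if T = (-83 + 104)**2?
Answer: -46844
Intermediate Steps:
T = 441 (T = 21**2 = 441)
T - 47285 = 441 - 47285 = -46844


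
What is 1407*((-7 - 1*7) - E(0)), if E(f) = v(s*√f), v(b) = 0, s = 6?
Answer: -19698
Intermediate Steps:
E(f) = 0
1407*((-7 - 1*7) - E(0)) = 1407*((-7 - 1*7) - 1*0) = 1407*((-7 - 7) + 0) = 1407*(-14 + 0) = 1407*(-14) = -19698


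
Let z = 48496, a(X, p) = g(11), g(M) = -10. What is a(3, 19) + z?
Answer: 48486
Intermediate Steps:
a(X, p) = -10
a(3, 19) + z = -10 + 48496 = 48486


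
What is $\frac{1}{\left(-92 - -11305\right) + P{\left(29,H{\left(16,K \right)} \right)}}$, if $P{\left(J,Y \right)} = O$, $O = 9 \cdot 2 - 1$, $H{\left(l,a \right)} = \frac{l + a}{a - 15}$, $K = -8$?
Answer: $\frac{1}{11230} \approx 8.9047 \cdot 10^{-5}$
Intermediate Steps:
$H{\left(l,a \right)} = \frac{a + l}{-15 + a}$
$O = 17$ ($O = 18 - 1 = 17$)
$P{\left(J,Y \right)} = 17$
$\frac{1}{\left(-92 - -11305\right) + P{\left(29,H{\left(16,K \right)} \right)}} = \frac{1}{\left(-92 - -11305\right) + 17} = \frac{1}{\left(-92 + 11305\right) + 17} = \frac{1}{11213 + 17} = \frac{1}{11230}$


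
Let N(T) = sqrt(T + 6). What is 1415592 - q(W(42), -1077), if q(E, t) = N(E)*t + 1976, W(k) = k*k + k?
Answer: 1413616 + 2154*sqrt(453) ≈ 1.4595e+6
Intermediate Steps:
N(T) = sqrt(6 + T)
W(k) = k + k**2 (W(k) = k**2 + k = k + k**2)
q(E, t) = 1976 + t*sqrt(6 + E) (q(E, t) = sqrt(6 + E)*t + 1976 = t*sqrt(6 + E) + 1976 = 1976 + t*sqrt(6 + E))
1415592 - q(W(42), -1077) = 1415592 - (1976 - 1077*sqrt(6 + 42*(1 + 42))) = 1415592 - (1976 - 1077*sqrt(6 + 42*43)) = 1415592 - (1976 - 1077*sqrt(6 + 1806)) = 1415592 - (1976 - 2154*sqrt(453)) = 1415592 + (-1976 + 2154*sqrt(453)) = 1413616 + 2154*sqrt(453)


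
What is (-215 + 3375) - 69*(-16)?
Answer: 4264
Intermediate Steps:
(-215 + 3375) - 69*(-16) = 3160 + 1104 = 4264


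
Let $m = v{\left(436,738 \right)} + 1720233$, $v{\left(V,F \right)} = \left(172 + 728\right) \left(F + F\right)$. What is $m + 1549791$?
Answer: $4598424$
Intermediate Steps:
$v{\left(V,F \right)} = 1800 F$ ($v{\left(V,F \right)} = 900 \cdot 2 F = 1800 F$)
$m = 3048633$ ($m = 1800 \cdot 738 + 1720233 = 1328400 + 1720233 = 3048633$)
$m + 1549791 = 3048633 + 1549791 = 4598424$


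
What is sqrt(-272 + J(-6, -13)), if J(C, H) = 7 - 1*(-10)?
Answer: I*sqrt(255) ≈ 15.969*I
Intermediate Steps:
J(C, H) = 17 (J(C, H) = 7 + 10 = 17)
sqrt(-272 + J(-6, -13)) = sqrt(-272 + 17) = sqrt(-255) = I*sqrt(255)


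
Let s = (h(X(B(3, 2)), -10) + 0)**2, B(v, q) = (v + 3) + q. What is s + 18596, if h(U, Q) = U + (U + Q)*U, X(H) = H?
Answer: 18660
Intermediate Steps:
B(v, q) = 3 + q + v (B(v, q) = (3 + v) + q = 3 + q + v)
h(U, Q) = U + U*(Q + U) (h(U, Q) = U + (Q + U)*U = U + U*(Q + U))
s = 64 (s = ((3 + 2 + 3)*(1 - 10 + (3 + 2 + 3)) + 0)**2 = (8*(1 - 10 + 8) + 0)**2 = (8*(-1) + 0)**2 = (-8 + 0)**2 = (-8)**2 = 64)
s + 18596 = 64 + 18596 = 18660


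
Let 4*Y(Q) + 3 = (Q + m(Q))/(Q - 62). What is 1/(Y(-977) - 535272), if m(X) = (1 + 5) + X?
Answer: -4156/2224591601 ≈ -1.8682e-6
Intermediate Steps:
m(X) = 6 + X
Y(Q) = -¾ + (6 + 2*Q)/(4*(-62 + Q)) (Y(Q) = -¾ + ((Q + (6 + Q))/(Q - 62))/4 = -¾ + ((6 + 2*Q)/(-62 + Q))/4 = -¾ + (6 + 2*Q)/(4*(-62 + Q)))
1/(Y(-977) - 535272) = 1/((192 - 1*(-977))/(4*(-62 - 977)) - 535272) = 1/((¼)*(192 + 977)/(-1039) - 535272) = 1/((¼)*(-1/1039)*1169 - 535272) = 1/(-1169/4156 - 535272) = 1/(-2224591601/4156) = -4156/2224591601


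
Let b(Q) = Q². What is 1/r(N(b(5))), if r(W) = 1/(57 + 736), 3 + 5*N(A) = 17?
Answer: 793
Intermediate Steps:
N(A) = 14/5 (N(A) = -⅗ + (⅕)*17 = -⅗ + 17/5 = 14/5)
r(W) = 1/793
1/r(N(b(5))) = 1/(1/793) = 793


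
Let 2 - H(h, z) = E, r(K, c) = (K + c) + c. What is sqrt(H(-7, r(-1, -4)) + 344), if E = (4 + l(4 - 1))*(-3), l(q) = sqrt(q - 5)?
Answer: sqrt(358 + 3*I*sqrt(2)) ≈ 18.921 + 0.1121*I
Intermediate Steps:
r(K, c) = K + 2*c
l(q) = sqrt(-5 + q)
E = -12 - 3*I*sqrt(2) (E = (4 + sqrt(-5 + (4 - 1)))*(-3) = (4 + sqrt(-5 + 3))*(-3) = (4 + sqrt(-2))*(-3) = (4 + I*sqrt(2))*(-3) = -12 - 3*I*sqrt(2) ≈ -12.0 - 4.2426*I)
H(h, z) = 14 + 3*I*sqrt(2) (H(h, z) = 2 - (-12 - 3*I*sqrt(2)) = 2 + (12 + 3*I*sqrt(2)) = 14 + 3*I*sqrt(2))
sqrt(H(-7, r(-1, -4)) + 344) = sqrt((14 + 3*I*sqrt(2)) + 344) = sqrt(358 + 3*I*sqrt(2))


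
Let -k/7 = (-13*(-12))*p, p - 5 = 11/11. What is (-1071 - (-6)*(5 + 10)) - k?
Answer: 5571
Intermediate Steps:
p = 6 (p = 5 + 11/11 = 5 + 11*(1/11) = 5 + 1 = 6)
k = -6552 (k = -7*(-13*(-12))*6 = -1092*6 = -7*936 = -6552)
(-1071 - (-6)*(5 + 10)) - k = (-1071 - (-6)*(5 + 10)) - 1*(-6552) = (-1071 - (-6)*15) + 6552 = (-1071 - 1*(-90)) + 6552 = (-1071 + 90) + 6552 = -981 + 6552 = 5571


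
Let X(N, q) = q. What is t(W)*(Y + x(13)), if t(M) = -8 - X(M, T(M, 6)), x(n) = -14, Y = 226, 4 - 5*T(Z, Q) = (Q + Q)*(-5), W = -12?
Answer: -22048/5 ≈ -4409.6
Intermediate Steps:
T(Z, Q) = ⅘ + 2*Q (T(Z, Q) = ⅘ - (Q + Q)*(-5)/5 = ⅘ - 2*Q*(-5)/5 = ⅘ - (-2)*Q = ⅘ + 2*Q)
t(M) = -104/5 (t(M) = -8 - (⅘ + 2*6) = -8 - (⅘ + 12) = -8 - 1*64/5 = -8 - 64/5 = -104/5)
t(W)*(Y + x(13)) = -104*(226 - 14)/5 = -104/5*212 = -22048/5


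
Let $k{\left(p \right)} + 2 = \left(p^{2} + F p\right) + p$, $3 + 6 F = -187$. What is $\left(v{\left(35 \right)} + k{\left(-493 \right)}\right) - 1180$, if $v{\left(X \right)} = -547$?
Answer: $\frac{769316}{3} \approx 2.5644 \cdot 10^{5}$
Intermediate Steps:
$F = - \frac{95}{3}$ ($F = - \frac{1}{2} + \frac{1}{6} \left(-187\right) = - \frac{1}{2} - \frac{187}{6} = - \frac{95}{3} \approx -31.667$)
$k{\left(p \right)} = -2 + p^{2} - \frac{92 p}{3}$ ($k{\left(p \right)} = -2 + \left(\left(p^{2} - \frac{95 p}{3}\right) + p\right) = -2 + \left(p^{2} - \frac{92 p}{3}\right) = -2 + p^{2} - \frac{92 p}{3}$)
$\left(v{\left(35 \right)} + k{\left(-493 \right)}\right) - 1180 = \left(-547 - \left(- \frac{45350}{3} - 243049\right)\right) - 1180 = \left(-547 + \left(-2 + 243049 + \frac{45356}{3}\right)\right) - 1180 = \left(-547 + \frac{774497}{3}\right) - 1180 = \frac{772856}{3} - 1180 = \frac{769316}{3}$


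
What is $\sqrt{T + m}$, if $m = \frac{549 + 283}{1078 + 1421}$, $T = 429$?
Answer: $\frac{\sqrt{54718053}}{357} \approx 20.72$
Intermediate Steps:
$m = \frac{832}{2499} \approx 0.33293$
$\sqrt{T + m} = \sqrt{429 + \frac{832}{2499}} = \sqrt{\frac{1072903}{2499}} = \frac{\sqrt{54718053}}{357}$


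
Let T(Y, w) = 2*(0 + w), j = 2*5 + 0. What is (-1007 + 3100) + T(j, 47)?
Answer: 2187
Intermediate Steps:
j = 10 (j = 10 + 0 = 10)
T(Y, w) = 2*w
(-1007 + 3100) + T(j, 47) = (-1007 + 3100) + 2*47 = 2093 + 94 = 2187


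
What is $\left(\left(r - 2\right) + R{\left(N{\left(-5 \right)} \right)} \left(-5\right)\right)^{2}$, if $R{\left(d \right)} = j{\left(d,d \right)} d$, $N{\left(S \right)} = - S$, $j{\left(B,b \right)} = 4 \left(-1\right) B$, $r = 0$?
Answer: $248004$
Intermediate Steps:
$j{\left(B,b \right)} = - 4 B$
$R{\left(d \right)} = - 4 d^{2}$ ($R{\left(d \right)} = - 4 d d = - 4 d^{2}$)
$\left(\left(r - 2\right) + R{\left(N{\left(-5 \right)} \right)} \left(-5\right)\right)^{2} = \left(\left(0 - 2\right) + - 4 \left(\left(-1\right) \left(-5\right)\right)^{2} \left(-5\right)\right)^{2} = \left(\left(0 - 2\right) + - 4 \cdot 5^{2} \left(-5\right)\right)^{2} = \left(-2 + \left(-4\right) 25 \left(-5\right)\right)^{2} = \left(-2 - -500\right)^{2} = \left(-2 + 500\right)^{2} = 498^{2} = 248004$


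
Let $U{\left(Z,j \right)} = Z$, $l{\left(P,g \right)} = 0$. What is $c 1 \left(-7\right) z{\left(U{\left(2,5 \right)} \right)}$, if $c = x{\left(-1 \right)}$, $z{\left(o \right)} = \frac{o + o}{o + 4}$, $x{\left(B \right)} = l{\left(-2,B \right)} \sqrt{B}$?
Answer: $0$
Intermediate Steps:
$x{\left(B \right)} = 0$ ($x{\left(B \right)} = 0 \sqrt{B} = 0$)
$z{\left(o \right)} = \frac{2 o}{4 + o}$
$c = 0$
$c 1 \left(-7\right) z{\left(U{\left(2,5 \right)} \right)} = 0 \cdot 1 \left(-7\right) 2 \cdot 2 \frac{1}{4 + 2} = 0 \left(- 7 \cdot 2 \cdot 2 \cdot \frac{1}{6}\right) = 0 \left(\left(-7\right) \frac{2}{3}\right) = 0 \left(- \frac{14}{3}\right) = 0$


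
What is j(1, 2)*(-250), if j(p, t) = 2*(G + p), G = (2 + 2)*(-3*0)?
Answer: -500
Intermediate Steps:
G = 0 (G = 4*0 = 0)
j(p, t) = 2*p (j(p, t) = 2*(0 + p) = 2*p)
j(1, 2)*(-250) = (2*1)*(-250) = 2*(-250) = -500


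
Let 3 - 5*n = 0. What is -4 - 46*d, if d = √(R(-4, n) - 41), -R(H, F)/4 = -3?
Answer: -4 - 46*I*√29 ≈ -4.0 - 247.72*I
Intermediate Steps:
n = ⅗ (n = ⅗ - ⅕*0 = ⅗ + 0 = ⅗ ≈ 0.60000)
R(H, F) = 12 (R(H, F) = -4*(-3) = 12)
d = I*√29 (d = √(12 - 41) = √(-29) = I*√29 ≈ 5.3852*I)
-4 - 46*d = -4 - 46*I*√29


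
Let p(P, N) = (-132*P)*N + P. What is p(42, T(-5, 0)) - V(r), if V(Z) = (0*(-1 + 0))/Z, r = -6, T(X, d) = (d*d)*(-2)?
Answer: 42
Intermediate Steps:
T(X, d) = -2*d**2 (T(X, d) = d**2*(-2) = -2*d**2)
p(P, N) = P - 132*N*P (p(P, N) = -132*N*P + P = P - 132*N*P)
V(Z) = 0 (V(Z) = (0*(-1))/Z = 0/Z = 0)
p(42, T(-5, 0)) - V(r) = 42*(1 - (-264)*0**2) - 1*0 = 42*(1 - (-264)*0) + 0 = 42*(1 - 132*0) + 0 = 42*(1 + 0) + 0 = 42*1 + 0 = 42 + 0 = 42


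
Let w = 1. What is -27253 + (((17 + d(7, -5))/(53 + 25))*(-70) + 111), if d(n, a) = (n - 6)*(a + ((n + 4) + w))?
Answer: -353126/13 ≈ -27164.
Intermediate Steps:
d(n, a) = (-6 + n)*(5 + a + n) (d(n, a) = (n - 6)*(a + ((n + 4) + 1)) = (-6 + n)*(a + ((4 + n) + 1)) = (-6 + n)*(a + (5 + n)) = (-6 + n)*(5 + a + n))
-27253 + (((17 + d(7, -5))/(53 + 25))*(-70) + 111) = -27253 + (((17 + (-30 + 7**2 - 1*7 - 6*(-5) - 5*7))/(53 + 25))*(-70) + 111) = -27253 + (((17 + (-30 + 49 - 7 + 30 - 35))/78)*(-70) + 111) = -27253 + (((17 + 7)*(1/78))*(-70) + 111) = -27253 + ((24*(1/78))*(-70) + 111) = -27253 + ((4/13)*(-70) + 111) = -27253 + (-280/13 + 111) = -27253 + 1163/13 = -353126/13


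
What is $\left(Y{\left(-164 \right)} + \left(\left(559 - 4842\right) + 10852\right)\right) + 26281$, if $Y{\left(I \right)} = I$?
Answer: $32686$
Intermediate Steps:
$\left(Y{\left(-164 \right)} + \left(\left(559 - 4842\right) + 10852\right)\right) + 26281 = \left(-164 + \left(\left(559 - 4842\right) + 10852\right)\right) + 26281 = \left(-164 + \left(-4283 + 10852\right)\right) + 26281 = \left(-164 + 6569\right) + 26281 = 6405 + 26281 = 32686$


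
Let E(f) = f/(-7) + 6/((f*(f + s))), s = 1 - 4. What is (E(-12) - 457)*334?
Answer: -15965701/105 ≈ -1.5205e+5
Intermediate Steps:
s = -3
E(f) = -f/7 + 6/(f*(-3 + f)) (E(f) = f/(-7) + 6/((f*(f - 3))) = f*(-1/7) + 6/((f*(-3 + f))) = -f/7 + 6*(1/(f*(-3 + f))) = -f/7 + 6/(f*(-3 + f)))
(E(-12) - 457)*334 = ((1/7)*(42 - 1*(-12)**3 + 3*(-12)**2)/(-12*(-3 - 12)) - 457)*334 = ((1/7)*(-1/12)*(42 - 1*(-1728) + 3*144)/(-15) - 457)*334 = ((1/7)*(-1/12)*(-1/15)*(42 + 1728 + 432) - 457)*334 = ((1/7)*(-1/12)*(-1/15)*2202 - 457)*334 = (367/210 - 457)*334 = -95603/210*334 = -15965701/105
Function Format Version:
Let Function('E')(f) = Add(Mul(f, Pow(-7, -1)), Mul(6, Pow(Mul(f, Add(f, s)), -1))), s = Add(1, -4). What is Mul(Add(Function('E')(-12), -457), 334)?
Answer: Rational(-15965701, 105) ≈ -1.5205e+5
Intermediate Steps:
s = -3
Function('E')(f) = Add(Mul(Rational(-1, 7), f), Mul(6, Pow(f, -1), Pow(Add(-3, f), -1))) (Function('E')(f) = Add(Mul(f, Pow(-7, -1)), Mul(6, Pow(Mul(f, Add(f, -3)), -1))) = Add(Mul(f, Rational(-1, 7)), Mul(6, Pow(Mul(f, Add(-3, f)), -1))) = Add(Mul(Rational(-1, 7), f), Mul(6, Mul(Pow(f, -1), Pow(Add(-3, f), -1)))) = Add(Mul(Rational(-1, 7), f), Mul(6, Pow(f, -1), Pow(Add(-3, f), -1))))
Mul(Add(Function('E')(-12), -457), 334) = Mul(Add(Mul(Rational(1, 7), Pow(-12, -1), Pow(Add(-3, -12), -1), Add(42, Mul(-1, Pow(-12, 3)), Mul(3, Pow(-12, 2)))), -457), 334) = Mul(Add(Mul(Rational(1, 7), Rational(-1, 12), Pow(-15, -1), Add(42, Mul(-1, -1728), Mul(3, 144))), -457), 334) = Mul(Add(Mul(Rational(1, 7), Rational(-1, 12), Rational(-1, 15), Add(42, 1728, 432)), -457), 334) = Mul(Add(Mul(Rational(1, 7), Rational(-1, 12), Rational(-1, 15), 2202), -457), 334) = Mul(Add(Rational(367, 210), -457), 334) = Mul(Rational(-95603, 210), 334) = Rational(-15965701, 105)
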